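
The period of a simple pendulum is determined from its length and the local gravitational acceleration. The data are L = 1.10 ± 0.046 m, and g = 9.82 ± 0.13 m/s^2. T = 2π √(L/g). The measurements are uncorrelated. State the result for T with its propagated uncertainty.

2.10 ± 0.0461 s

Relative error in a monomial: (δT/T)² = Σ (nᵢ · δxᵢ/xᵢ)².
  (½·δL/L)² = (0.5×0.0418)² = 0.000437;  (−½·δg/g)² = (-0.5×0.0132)² = 4.38e-05
δT/T = √(0.000481) = 0.0219
T = 2.10 s, so δT = 0.0219 × 2.10 = 0.0461 s.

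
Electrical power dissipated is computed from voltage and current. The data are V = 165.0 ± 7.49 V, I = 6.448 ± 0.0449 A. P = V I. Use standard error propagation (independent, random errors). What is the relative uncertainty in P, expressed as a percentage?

4.59%

Relative error in a monomial: (δP/P)² = Σ (nᵢ · δxᵢ/xᵢ)².
  (1·δV/V)² = (1×0.0454)² = 0.00206;  (1·δI/I)² = (1×0.00696)² = 4.85e-05
δP/P = √(0.00211) = 0.0459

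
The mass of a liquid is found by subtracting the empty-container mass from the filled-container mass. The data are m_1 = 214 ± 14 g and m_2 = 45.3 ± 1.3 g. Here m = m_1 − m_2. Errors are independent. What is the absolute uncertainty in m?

Sums and differences: (δm)² = Σ (cᵢ δxᵢ)².
  (δm_1)² = 196;  (δm_2)² = 1.69
δm = √(198) = 14.1 g

14.1 g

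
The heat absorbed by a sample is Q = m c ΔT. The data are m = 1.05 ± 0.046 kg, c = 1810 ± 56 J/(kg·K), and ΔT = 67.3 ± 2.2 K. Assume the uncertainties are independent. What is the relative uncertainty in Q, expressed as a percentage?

Since Q is a product/quotient, work with relative uncertainties:
  (1·δm/m)² = (1×0.0438)² = 0.00192;  (1·δc/c)² = (1×0.0309)² = 0.000957;  (1·δΔT/ΔT)² = (1×0.0327)² = 0.00107
δQ/Q = √(0.00395) = 0.0628

6.28%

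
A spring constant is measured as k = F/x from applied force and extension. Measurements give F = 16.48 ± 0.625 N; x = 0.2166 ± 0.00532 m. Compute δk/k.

Each factor contributes (exponent × relative error)² to (δk/k)²:
  (1·δF/F)² = (1×0.0379)² = 0.00144;  (-1·δx/x)² = (-1×0.0246)² = 0.000603
δk/k = √(0.00204) = 0.0452

0.0452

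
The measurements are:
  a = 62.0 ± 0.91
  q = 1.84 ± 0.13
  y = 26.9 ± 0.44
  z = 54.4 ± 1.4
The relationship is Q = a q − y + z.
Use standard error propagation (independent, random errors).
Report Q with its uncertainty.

Let p = a·q = 114. δp/p = √((1·δa/a)² + (1·δq/q)²) = √(0.000215 + 0.00499) = 0.0722, so δp = 8.23.
Q = p − y + z: δQ = √(δp² + δy² + δz²) = √(67.8 + 0.194 + 1.96) = 8.36
Q = 142.

142 ± 8.36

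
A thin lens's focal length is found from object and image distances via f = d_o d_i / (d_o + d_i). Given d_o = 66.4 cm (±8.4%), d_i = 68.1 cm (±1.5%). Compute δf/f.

0.0432

∂f/∂d_o = (d_i/(d_o+d_i))² = 0.256;  ∂f/∂d_i = (d_o/(d_o+d_i))² = 0.244
δf = √((∂f/∂d_o · δd_o)² + (∂f/∂d_i · δd_i)²) = √(2.04 + 0.0620) = 1.45 cm
f = 33.6 cm, so δf/f = 1.45/33.6 = 0.0432.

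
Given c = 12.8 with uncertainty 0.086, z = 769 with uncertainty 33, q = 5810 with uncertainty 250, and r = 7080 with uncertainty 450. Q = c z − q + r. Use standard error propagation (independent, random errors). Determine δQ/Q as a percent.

Let p = c·z = 9840. δp/p = √((1·δc/c)² + (1·δz/z)²) = √(4.51e-05 + 0.00184) = 0.0434, so δp = 428.
Q = p − q + r: δQ = √(δp² + δq² + δr²) = √(1.83e+05 + 62500 + 2.02e+05) = 669
Q = 11100, so δQ/Q = 669/11100 = 0.0602.

6.02%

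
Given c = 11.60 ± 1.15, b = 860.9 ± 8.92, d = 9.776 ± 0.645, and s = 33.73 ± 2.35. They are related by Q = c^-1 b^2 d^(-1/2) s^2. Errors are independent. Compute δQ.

4.08e+06

Products/powers → add relative errors in quadrature, weighted by exponent:
  (-1·δc/c)² = (-1×0.0991)² = 0.00983;  (2·δb/b)² = (2×0.0104)² = 0.000429;  (−½·δd/d)² = (-0.5×0.0660)² = 0.00109;  (2·δs/s)² = (2×0.0697)² = 0.0194
δQ/Q = √(0.0308) = 0.175
Q = 2.325e+07, so δQ = 0.175 × 2.325e+07 = 4.08e+06.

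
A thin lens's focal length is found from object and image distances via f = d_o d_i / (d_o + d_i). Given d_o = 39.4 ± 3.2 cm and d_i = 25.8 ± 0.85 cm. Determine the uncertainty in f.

0.589 cm

∂f/∂d_o = (d_i/(d_o+d_i))² = 0.157;  ∂f/∂d_i = (d_o/(d_o+d_i))² = 0.365
δf = √((∂f/∂d_o · δd_o)² + (∂f/∂d_i · δd_i)²) = √(0.251 + 0.0963) = 0.589 cm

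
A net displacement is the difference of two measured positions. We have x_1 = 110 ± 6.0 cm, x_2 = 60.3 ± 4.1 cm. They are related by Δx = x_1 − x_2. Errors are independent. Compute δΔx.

7.27 cm

Each term contributes (cᵢ δxᵢ)² to (δΔx)²:
  (δx_1)² = 36.0;  (δx_2)² = 16.8
δΔx = √(52.8) = 7.27 cm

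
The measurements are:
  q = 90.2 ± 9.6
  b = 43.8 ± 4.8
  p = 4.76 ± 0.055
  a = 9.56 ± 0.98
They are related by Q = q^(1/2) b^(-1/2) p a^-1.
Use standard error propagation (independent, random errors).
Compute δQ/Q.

0.128

Q is a product of powers, so relative uncertainties combine in quadrature:
  (½·δq/q)² = (0.5×0.106)² = 0.00283;  (−½·δb/b)² = (-0.5×0.110)² = 0.00300;  (1·δp/p)² = (1×0.0116)² = 0.000134;  (-1·δa/a)² = (-1×0.103)² = 0.0105
δQ/Q = √(0.0165) = 0.128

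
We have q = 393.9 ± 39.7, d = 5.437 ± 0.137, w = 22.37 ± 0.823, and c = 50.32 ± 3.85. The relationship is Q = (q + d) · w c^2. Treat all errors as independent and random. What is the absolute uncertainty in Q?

4.21e+06

Let u = q + d = 399.3. δu = √(δq² + δd²) = √(1580 + 0.0188) = 39.7, so δu/u = 0.0994.
Q is then a monomial in u, w, c:
δQ/Q = √((δu/u)² + (1·δw/w)² + (2·δc/c)²) = √(0.00988 + 0.00135 + 0.0234) = 0.186
Q = 2.262e+07, so δQ = 0.186 × 2.262e+07 = 4.21e+06.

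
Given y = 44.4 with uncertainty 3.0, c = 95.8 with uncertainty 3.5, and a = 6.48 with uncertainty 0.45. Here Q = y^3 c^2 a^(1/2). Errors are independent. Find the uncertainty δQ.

4.46e+08

Since Q is a product/quotient, work with relative uncertainties:
  (3·δy/y)² = (3×0.0676)² = 0.0411;  (2·δc/c)² = (2×0.0365)² = 0.00534;  (½·δa/a)² = (0.5×0.0694)² = 0.00121
δQ/Q = √(0.0476) = 0.218
Q = 2.04e+09, so δQ = 0.218 × 2.04e+09 = 4.46e+08.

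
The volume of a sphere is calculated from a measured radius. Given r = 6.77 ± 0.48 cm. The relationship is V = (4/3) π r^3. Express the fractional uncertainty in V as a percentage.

V ∝ r^3, so δV/V = |3| · δr/r = 3 × 0.0709 = 0.213.

21.3%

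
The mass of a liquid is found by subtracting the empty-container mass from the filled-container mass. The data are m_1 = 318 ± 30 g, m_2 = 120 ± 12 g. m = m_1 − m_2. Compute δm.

Each term contributes (cᵢ δxᵢ)² to (δm)²:
  (δm_1)² = 900;  (δm_2)² = 144
δm = √(1040) = 32.3 g

32.3 g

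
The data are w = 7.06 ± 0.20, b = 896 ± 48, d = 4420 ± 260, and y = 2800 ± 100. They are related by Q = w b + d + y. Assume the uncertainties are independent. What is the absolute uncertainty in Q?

474

Let p = w·b = 6330. δp/p = √((1·δw/w)² + (1·δb/b)²) = √(0.000803 + 0.00287) = 0.0606, so δp = 383.
Q = p + d + y: δQ = √(δp² + δd² + δy²) = √(1.47e+05 + 67600 + 10000) = 474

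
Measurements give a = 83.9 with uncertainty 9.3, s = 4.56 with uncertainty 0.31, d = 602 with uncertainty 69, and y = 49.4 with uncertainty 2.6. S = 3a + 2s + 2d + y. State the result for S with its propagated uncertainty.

Absolute uncertainties add in quadrature for a linear combination:
  (3·δa)² = 778;  (2·δs)² = 0.384;  (2·δd)² = 19000;  (δy)² = 6.76
δS = √(19800) = 141
S = 1510.

1510 ± 141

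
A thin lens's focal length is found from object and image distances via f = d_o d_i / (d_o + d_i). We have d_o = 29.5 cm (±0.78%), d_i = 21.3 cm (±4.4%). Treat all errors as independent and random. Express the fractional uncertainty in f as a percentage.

∂f/∂d_o = (d_i/(d_o+d_i))² = 0.176;  ∂f/∂d_i = (d_o/(d_o+d_i))² = 0.337
δf = √((∂f/∂d_o · δd_o)² + (∂f/∂d_i · δd_i)²) = √(0.00164 + 0.0999) = 0.319 cm
f = 12.4 cm, so δf/f = 0.319/12.4 = 0.0258.

2.58%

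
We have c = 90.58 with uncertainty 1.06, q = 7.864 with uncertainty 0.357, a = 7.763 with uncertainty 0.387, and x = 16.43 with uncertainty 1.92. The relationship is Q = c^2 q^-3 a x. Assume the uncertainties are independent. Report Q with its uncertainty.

2152 ± 404

For a monomial Q ∝ c^2, q^-3, a, x, fractional errors add in quadrature:
  (2·δc/c)² = (2×0.0117)² = 0.000548;  (-3·δq/q)² = (-3×0.0454)² = 0.0185;  (1·δa/a)² = (1×0.0499)² = 0.00249;  (1·δx/x)² = (1×0.117)² = 0.0137
δQ/Q = √(0.0352) = 0.188
Q = 2152, so δQ = 0.188 × 2152 = 404.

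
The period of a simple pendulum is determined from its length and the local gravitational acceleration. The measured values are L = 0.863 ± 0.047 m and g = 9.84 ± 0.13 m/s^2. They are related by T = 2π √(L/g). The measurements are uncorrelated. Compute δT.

0.0521 s

T is a product of powers, so relative uncertainties combine in quadrature:
  (½·δL/L)² = (0.5×0.0545)² = 0.000742;  (−½·δg/g)² = (-0.5×0.0132)² = 4.36e-05
δT/T = √(0.000785) = 0.0280
T = 1.86 s, so δT = 0.0280 × 1.86 = 0.0521 s.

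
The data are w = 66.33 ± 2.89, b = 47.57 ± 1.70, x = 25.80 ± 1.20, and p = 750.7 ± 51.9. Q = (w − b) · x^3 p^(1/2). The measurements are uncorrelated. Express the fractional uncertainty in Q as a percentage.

22.9%

Let u = w − b = 18.76. δu = √(δw² + δb²) = √(8.35 + 2.89) = 3.35, so δu/u = 0.179.
Q is then a monomial in u, x, p:
δQ/Q = √((δu/u)² + (3·δx/x)² + (½·δp/p)²) = √(0.0319 + 0.0195 + 0.00119) = 0.229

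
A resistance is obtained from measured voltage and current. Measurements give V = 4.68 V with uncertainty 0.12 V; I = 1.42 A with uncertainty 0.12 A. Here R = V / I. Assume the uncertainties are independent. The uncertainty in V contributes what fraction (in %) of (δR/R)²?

(δR/R)² = (1·δV/V)² + (-1·δI/I)²
  V term: (1×0.0256)² = 0.000657
  I term: (-1×0.0845)² = 0.00714
Total = 0.00780. Share from V = 0.000657/0.00780 = 0.0843.

8.43%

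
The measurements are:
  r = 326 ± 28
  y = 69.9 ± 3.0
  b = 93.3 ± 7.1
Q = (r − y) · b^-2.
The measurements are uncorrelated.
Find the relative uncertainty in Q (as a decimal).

0.188

Let u = r − y = 256. δu = √(δr² + δy²) = √(784 + 9.00) = 28.2, so δu/u = 0.110.
Q is then a monomial in u, b:
δQ/Q = √((δu/u)² + (-2·δb/b)²) = √(0.0121 + 0.0232) = 0.188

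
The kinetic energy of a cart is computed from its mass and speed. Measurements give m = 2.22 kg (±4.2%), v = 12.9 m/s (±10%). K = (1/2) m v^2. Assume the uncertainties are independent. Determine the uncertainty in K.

For a monomial K ∝ m, v^2, fractional errors add in quadrature:
  (1·δm/m)² = (1×0.0420)² = 0.00176;  (2·δv/v)² = (2×0.100)² = 0.0400
δK/K = √(0.0418) = 0.204
K = 185 J, so δK = 0.204 × 185 = 37.7 J.

37.7 J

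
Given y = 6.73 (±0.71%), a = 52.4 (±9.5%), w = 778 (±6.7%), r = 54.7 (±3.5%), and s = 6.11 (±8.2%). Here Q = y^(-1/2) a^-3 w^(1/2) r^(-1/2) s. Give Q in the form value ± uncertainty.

Each factor contributes (exponent × relative error)² to (δQ/Q)²:
  (−½·δy/y)² = (-0.5×0.00710)² = 1.26e-05;  (-3·δa/a)² = (-3×0.0950)² = 0.0812;  (½·δw/w)² = (0.5×0.0670)² = 0.00112;  (−½·δr/r)² = (-0.5×0.0350)² = 0.000306;  (1·δs/s)² = (1×0.0820)² = 0.00672
δQ/Q = √(0.0894) = 0.299
Q = 6.17e-05, so δQ = 0.299 × 6.17e-05 = 1.85e-05.

(6.17 ± 1.85) × 10^-5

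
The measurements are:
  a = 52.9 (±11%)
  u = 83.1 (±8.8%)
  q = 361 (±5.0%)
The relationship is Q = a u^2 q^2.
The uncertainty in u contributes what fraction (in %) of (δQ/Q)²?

(δQ/Q)² = (1·δa/a)² + (2·δu/u)² + (2·δq/q)²
  a term: (1×0.110)² = 0.0121
  u term: (2×0.0880)² = 0.0310
  q term: (2×0.0500)² = 0.0100
Total = 0.0531. Share from u = 0.0310/0.0531 = 0.584.

58.4%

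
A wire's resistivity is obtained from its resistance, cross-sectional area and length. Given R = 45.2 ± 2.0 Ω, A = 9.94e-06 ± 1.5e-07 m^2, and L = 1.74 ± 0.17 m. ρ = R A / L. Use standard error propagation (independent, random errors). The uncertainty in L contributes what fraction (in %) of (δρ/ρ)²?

(δρ/ρ)² = (1·δR/R)² + (1·δA/A)² + (-1·δL/L)²
  R term: (1×0.0442)² = 0.00196
  A term: (1×0.0151)² = 0.000228
  L term: (-1×0.0977)² = 0.00955
Total = 0.0117. Share from L = 0.00955/0.0117 = 0.814.

81.4%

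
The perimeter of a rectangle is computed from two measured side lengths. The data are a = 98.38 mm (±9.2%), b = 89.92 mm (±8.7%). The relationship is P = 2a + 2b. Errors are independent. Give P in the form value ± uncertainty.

376.6 ± 23.9 mm

Absolute uncertainties add in quadrature for a linear combination:
  (2·δa)² = 328;  (2·δb)² = 245
δP = √(572) = 23.9 mm
P = 376.6 mm.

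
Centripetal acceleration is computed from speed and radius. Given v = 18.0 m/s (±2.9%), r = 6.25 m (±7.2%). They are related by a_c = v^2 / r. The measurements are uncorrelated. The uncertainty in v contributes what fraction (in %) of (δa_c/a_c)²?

39.4%

(δa_c/a_c)² = (2·δv/v)² + (-1·δr/r)²
  v term: (2×0.0290)² = 0.00336
  r term: (-1×0.0720)² = 0.00518
Total = 0.00855. Share from v = 0.00336/0.00855 = 0.394.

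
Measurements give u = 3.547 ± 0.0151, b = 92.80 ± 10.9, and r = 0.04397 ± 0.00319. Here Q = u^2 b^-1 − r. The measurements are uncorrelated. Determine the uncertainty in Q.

Let p = u^2·b^-1 = 0.1356. δp/p = √((2·δu/u)² + (-1·δb/b)²) = √(7.25e-05 + 0.0138) = 0.118, so δp = 0.0160.
Q = p − r: δQ = √(δp² + δr²) = √(0.000255 + 1.02e-05) = 0.0163

0.0163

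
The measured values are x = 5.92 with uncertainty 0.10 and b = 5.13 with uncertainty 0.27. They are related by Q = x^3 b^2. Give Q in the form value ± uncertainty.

Relative error in a monomial: (δQ/Q)² = Σ (nᵢ · δxᵢ/xᵢ)².
  (3·δx/x)² = (3×0.0169)² = 0.00257;  (2·δb/b)² = (2×0.0526)² = 0.0111
δQ/Q = √(0.0136) = 0.117
Q = 5460, so δQ = 0.117 × 5460 = 638.

5460 ± 638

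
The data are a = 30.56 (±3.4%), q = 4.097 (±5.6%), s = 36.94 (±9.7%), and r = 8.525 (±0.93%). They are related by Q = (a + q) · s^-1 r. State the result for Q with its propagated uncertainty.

7.998 ± 0.817

Let u = a + q = 34.66. δu = √(δa² + δq²) = √(1.08 + 0.0526) = 1.06, so δu/u = 0.0307.
Q is then a monomial in u, s, r:
δQ/Q = √((δu/u)² + (-1·δs/s)² + (1·δr/r)²) = √(0.000943 + 0.00941 + 8.65e-05) = 0.102
Q = 7.998, so δQ = 0.102 × 7.998 = 0.817.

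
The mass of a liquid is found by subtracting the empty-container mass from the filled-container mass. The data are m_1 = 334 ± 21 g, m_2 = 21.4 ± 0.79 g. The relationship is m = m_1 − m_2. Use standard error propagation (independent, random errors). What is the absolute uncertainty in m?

Each term contributes (cᵢ δxᵢ)² to (δm)²:
  (δm_1)² = 441;  (δm_2)² = 0.624
δm = √(442) = 21.0 g

21.0 g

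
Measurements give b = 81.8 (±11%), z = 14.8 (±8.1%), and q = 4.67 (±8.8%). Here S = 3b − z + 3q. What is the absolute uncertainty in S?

Sums and differences: (δS)² = Σ (cᵢ δxᵢ)².
  (3·δb)² = 729;  (δz)² = 1.44;  (3·δq)² = 1.52
δS = √(732) = 27.0

27.0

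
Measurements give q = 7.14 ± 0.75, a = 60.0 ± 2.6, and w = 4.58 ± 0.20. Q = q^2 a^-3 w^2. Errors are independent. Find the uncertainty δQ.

0.00130

Q is a product of powers, so relative uncertainties combine in quadrature:
  (2·δq/q)² = (2×0.105)² = 0.0441;  (-3·δa/a)² = (-3×0.0433)² = 0.0169;  (2·δw/w)² = (2×0.0437)² = 0.00763
δQ/Q = √(0.0687) = 0.262
Q = 0.00495, so δQ = 0.262 × 0.00495 = 0.00130.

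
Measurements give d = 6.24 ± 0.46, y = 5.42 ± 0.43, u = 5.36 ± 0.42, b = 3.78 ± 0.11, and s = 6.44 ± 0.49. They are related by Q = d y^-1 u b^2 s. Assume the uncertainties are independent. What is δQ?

Q is a product of powers, so relative uncertainties combine in quadrature:
  (1·δd/d)² = (1×0.0737)² = 0.00543;  (-1·δy/y)² = (-1×0.0793)² = 0.00629;  (1·δu/u)² = (1×0.0784)² = 0.00614;  (2·δb/b)² = (2×0.0291)² = 0.00339;  (1·δs/s)² = (1×0.0761)² = 0.00579
δQ/Q = √(0.0270) = 0.164
Q = 568, so δQ = 0.164 × 568 = 93.4.

93.4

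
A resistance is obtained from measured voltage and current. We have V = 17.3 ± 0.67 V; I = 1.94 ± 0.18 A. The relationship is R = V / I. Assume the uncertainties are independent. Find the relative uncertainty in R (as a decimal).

Since R is a product/quotient, work with relative uncertainties:
  (1·δV/V)² = (1×0.0387)² = 0.00150;  (-1·δI/I)² = (-1×0.0928)² = 0.00861
δR/R = √(0.0101) = 0.101

0.101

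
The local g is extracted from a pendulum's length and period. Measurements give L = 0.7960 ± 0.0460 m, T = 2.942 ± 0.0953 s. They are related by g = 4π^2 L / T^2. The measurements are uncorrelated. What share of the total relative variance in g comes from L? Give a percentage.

44.3%

(δg/g)² = (1·δL/L)² + (-2·δT/T)²
  L term: (1×0.0578)² = 0.00334
  T term: (-2×0.0324)² = 0.00420
Total = 0.00754. Share from L = 0.00334/0.00754 = 0.443.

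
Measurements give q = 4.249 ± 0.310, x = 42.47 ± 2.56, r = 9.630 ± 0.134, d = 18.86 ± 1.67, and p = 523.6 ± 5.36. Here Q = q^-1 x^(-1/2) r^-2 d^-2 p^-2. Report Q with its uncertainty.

(3.993 ± 0.786) × 10^-12

For a monomial Q ∝ q^-1, x^(-1/2), r^-2, d^-2, p^-2, fractional errors add in quadrature:
  (-1·δq/q)² = (-1×0.0730)² = 0.00532;  (−½·δx/x)² = (-0.5×0.0603)² = 0.000908;  (-2·δr/r)² = (-2×0.0139)² = 0.000774;  (-2·δd/d)² = (-2×0.0885)² = 0.0314;  (-2·δp/p)² = (-2×0.0102)² = 0.000419
δQ/Q = √(0.0388) = 0.197
Q = 3.993e-12, so δQ = 0.197 × 3.993e-12 = 7.86e-13.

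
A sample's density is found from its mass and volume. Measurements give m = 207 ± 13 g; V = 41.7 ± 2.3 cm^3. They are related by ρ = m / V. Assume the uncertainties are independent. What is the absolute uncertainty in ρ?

Products/powers → add relative errors in quadrature, weighted by exponent:
  (1·δm/m)² = (1×0.0628)² = 0.00394;  (-1·δV/V)² = (-1×0.0552)² = 0.00304
δρ/ρ = √(0.00699) = 0.0836
ρ = 4.96 g/cm^3, so δρ = 0.0836 × 4.96 = 0.415 g/cm^3.

0.415 g/cm^3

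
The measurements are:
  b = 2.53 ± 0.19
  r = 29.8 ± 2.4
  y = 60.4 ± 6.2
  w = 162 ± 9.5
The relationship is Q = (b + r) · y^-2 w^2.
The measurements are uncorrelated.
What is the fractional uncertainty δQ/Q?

Let u = b + r = 32.3. δu = √(δb² + δr²) = √(0.0361 + 5.76) = 2.41, so δu/u = 0.0745.
Q is then a monomial in u, y, w:
δQ/Q = √((δu/u)² + (-2·δy/y)² + (2·δw/w)²) = √(0.00555 + 0.0421 + 0.0138) = 0.248

0.248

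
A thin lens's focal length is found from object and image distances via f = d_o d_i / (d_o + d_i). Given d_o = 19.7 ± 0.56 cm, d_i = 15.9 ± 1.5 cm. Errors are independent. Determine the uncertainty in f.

∂f/∂d_o = (d_i/(d_o+d_i))² = 0.199;  ∂f/∂d_i = (d_o/(d_o+d_i))² = 0.306
δf = √((∂f/∂d_o · δd_o)² + (∂f/∂d_i · δd_i)²) = √(0.0125 + 0.211) = 0.473 cm

0.473 cm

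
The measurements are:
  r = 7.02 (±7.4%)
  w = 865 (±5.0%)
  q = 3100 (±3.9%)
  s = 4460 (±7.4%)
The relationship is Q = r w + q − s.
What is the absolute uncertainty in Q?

646

Let p = r·w = 6070. δp/p = √((1·δr/r)² + (1·δw/w)²) = √(0.00548 + 0.00250) = 0.0893, so δp = 542.
Q = p + q − s: δQ = √(δp² + δq² + δs²) = √(2.94e+05 + 14600 + 1.09e+05) = 646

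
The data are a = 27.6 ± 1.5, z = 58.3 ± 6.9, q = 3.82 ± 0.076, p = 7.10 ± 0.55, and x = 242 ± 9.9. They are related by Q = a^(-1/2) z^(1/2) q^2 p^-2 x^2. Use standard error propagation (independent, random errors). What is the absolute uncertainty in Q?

4710

Q is a product of powers, so relative uncertainties combine in quadrature:
  (−½·δa/a)² = (-0.5×0.0543)² = 0.000738;  (½·δz/z)² = (0.5×0.118)² = 0.00350;  (2·δq/q)² = (2×0.0199)² = 0.00158;  (-2·δp/p)² = (-2×0.0775)² = 0.0240;  (2·δx/x)² = (2×0.0409)² = 0.00669
δQ/Q = √(0.0365) = 0.191
Q = 24600, so δQ = 0.191 × 24600 = 4710.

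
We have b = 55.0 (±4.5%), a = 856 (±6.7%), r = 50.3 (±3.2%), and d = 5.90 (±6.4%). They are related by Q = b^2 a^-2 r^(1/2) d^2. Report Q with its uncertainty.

For a monomial Q ∝ b^2, a^-2, r^(1/2), d^2, fractional errors add in quadrature:
  (2·δb/b)² = (2×0.0450)² = 0.00810;  (-2·δa/a)² = (-2×0.0670)² = 0.0180;  (½·δr/r)² = (0.5×0.0320)² = 0.000256;  (2·δd/d)² = (2×0.0640)² = 0.0164
δQ/Q = √(0.0427) = 0.207
Q = 1.02, so δQ = 0.207 × 1.02 = 0.211.

1.02 ± 0.211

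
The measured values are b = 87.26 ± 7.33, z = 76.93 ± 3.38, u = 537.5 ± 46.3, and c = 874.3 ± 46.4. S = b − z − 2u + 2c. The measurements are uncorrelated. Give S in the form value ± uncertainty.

Each term contributes (cᵢ δxᵢ)² to (δS)²:
  (δb)² = 53.7;  (δz)² = 11.4;  (2·δu)² = 8570;  (2·δc)² = 8610
δS = √(17300) = 131
S = 683.9.

683.9 ± 131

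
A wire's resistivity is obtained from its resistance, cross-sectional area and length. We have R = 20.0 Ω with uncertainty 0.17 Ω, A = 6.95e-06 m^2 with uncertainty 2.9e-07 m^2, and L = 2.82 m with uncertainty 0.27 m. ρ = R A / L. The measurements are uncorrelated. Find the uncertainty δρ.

5.17e-06 Ω·m

Each factor contributes (exponent × relative error)² to (δρ/ρ)²:
  (1·δR/R)² = (1×0.00850)² = 7.23e-05;  (1·δA/A)² = (1×0.0417)² = 0.00174;  (-1·δL/L)² = (-1×0.0957)² = 0.00917
δρ/ρ = √(0.0110) = 0.105
ρ = 4.93e-05 Ω·m, so δρ = 0.105 × 4.93e-05 = 5.17e-06 Ω·m.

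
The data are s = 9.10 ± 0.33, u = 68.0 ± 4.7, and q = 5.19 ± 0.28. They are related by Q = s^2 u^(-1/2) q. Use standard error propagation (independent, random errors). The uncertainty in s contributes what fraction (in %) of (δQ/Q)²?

(δQ/Q)² = (2·δs/s)² + (−½·δu/u)² + (1·δq/q)²
  s term: (2×0.0363)² = 0.00526
  u term: (-0.5×0.0691)² = 0.00119
  q term: (1×0.0539)² = 0.00291
Total = 0.00937. Share from s = 0.00526/0.00937 = 0.562.

56.2%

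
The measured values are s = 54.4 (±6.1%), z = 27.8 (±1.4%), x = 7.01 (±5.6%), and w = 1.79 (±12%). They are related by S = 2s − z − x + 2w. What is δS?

Sums and differences: (δS)² = Σ (cᵢ δxᵢ)².
  (2·δs)² = 44.0;  (δz)² = 0.151;  (δx)² = 0.154;  (2·δw)² = 0.185
δS = √(44.5) = 6.67

6.67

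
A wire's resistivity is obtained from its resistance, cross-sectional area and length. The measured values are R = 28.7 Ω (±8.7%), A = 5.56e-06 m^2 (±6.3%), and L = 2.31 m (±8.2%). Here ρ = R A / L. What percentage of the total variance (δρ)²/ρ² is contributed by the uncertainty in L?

(δρ/ρ)² = (1·δR/R)² + (1·δA/A)² + (-1·δL/L)²
  R term: (1×0.0870)² = 0.00757
  A term: (1×0.0630)² = 0.00397
  L term: (-1×0.0820)² = 0.00672
Total = 0.0183. Share from L = 0.00672/0.0183 = 0.368.

36.8%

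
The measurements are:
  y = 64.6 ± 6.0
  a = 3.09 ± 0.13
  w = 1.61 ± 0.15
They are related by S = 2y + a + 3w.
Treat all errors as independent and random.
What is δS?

12.0

Sums and differences: (δS)² = Σ (cᵢ δxᵢ)².
  (2·δy)² = 144;  (δa)² = 0.0169;  (3·δw)² = 0.202
δS = √(144) = 12.0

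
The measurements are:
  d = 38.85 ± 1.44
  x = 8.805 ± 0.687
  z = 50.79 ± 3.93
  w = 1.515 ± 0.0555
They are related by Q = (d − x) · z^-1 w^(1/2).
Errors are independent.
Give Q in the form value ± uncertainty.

Let u = d − x = 30.05. δu = √(δd² + δx²) = √(2.07 + 0.472) = 1.60, so δu/u = 0.0531.
Q is then a monomial in u, z, w:
δQ/Q = √((δu/u)² + (-1·δz/z)² + (½·δw/w)²) = √(0.00282 + 0.00599 + 0.000336) = 0.0956
Q = 0.7281, so δQ = 0.0956 × 0.7281 = 0.0696.

0.7281 ± 0.0696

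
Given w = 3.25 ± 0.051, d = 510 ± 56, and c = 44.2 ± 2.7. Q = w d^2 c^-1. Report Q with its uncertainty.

Since Q is a product/quotient, work with relative uncertainties:
  (1·δw/w)² = (1×0.0157)² = 0.000246;  (2·δd/d)² = (2×0.110)² = 0.0482;  (-1·δc/c)² = (-1×0.0611)² = 0.00373
δQ/Q = √(0.0522) = 0.228
Q = 19100, so δQ = 0.228 × 19100 = 4370.

19100 ± 4370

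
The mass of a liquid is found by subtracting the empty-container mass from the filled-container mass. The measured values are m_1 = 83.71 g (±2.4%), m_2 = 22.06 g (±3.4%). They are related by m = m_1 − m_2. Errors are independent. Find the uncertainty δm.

2.14 g

For a sum/difference, combine absolute errors in quadrature:
  (δm_1)² = 4.04;  (δm_2)² = 0.563
δm = √(4.60) = 2.14 g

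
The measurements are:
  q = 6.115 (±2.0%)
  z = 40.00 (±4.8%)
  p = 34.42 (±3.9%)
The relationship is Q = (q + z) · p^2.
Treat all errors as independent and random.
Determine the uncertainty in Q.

Let u = q + z = 46.12. δu = √(δq² + δz²) = √(0.0150 + 3.69) = 1.92, so δu/u = 0.0417.
Q is then a monomial in u, p:
δQ/Q = √((δu/u)² + (2·δp/p)²) = √(0.00174 + 0.00608) = 0.0885
Q = 54630, so δQ = 0.0885 × 54630 = 4830.

4830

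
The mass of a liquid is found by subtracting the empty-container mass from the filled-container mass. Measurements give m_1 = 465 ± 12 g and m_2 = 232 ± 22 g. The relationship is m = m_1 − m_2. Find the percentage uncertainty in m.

m is a linear combination, so absolute uncertainties add in quadrature:
  (δm_1)² = 144;  (δm_2)² = 484
δm = √(628) = 25.1 g
m = 233 g, so δm/m = 25.1/233 = 0.108.

10.8%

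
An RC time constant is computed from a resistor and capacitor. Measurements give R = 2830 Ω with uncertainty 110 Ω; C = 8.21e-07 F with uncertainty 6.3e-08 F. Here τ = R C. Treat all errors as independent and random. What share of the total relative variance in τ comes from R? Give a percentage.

(δτ/τ)² = (1·δR/R)² + (1·δC/C)²
  R term: (1×0.0389)² = 0.00151
  C term: (1×0.0767)² = 0.00589
Total = 0.00740. Share from R = 0.00151/0.00740 = 0.204.

20.4%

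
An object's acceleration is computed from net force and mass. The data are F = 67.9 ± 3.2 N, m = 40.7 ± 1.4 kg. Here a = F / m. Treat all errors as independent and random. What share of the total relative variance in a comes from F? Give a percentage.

(δa/a)² = (1·δF/F)² + (-1·δm/m)²
  F term: (1×0.0471)² = 0.00222
  m term: (-1×0.0344)² = 0.00118
Total = 0.00340. Share from F = 0.00222/0.00340 = 0.652.

65.2%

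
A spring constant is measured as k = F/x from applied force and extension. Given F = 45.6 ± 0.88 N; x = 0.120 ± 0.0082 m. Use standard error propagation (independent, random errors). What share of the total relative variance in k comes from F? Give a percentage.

(δk/k)² = (1·δF/F)² + (-1·δx/x)²
  F term: (1×0.0193)² = 0.000372
  x term: (-1×0.0683)² = 0.00467
Total = 0.00504. Share from F = 0.000372/0.00504 = 0.0739.

7.39%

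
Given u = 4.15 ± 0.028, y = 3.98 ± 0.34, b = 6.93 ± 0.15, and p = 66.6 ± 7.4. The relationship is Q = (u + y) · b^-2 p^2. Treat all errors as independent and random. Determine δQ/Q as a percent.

Let w = u + y = 8.13. δw = √(δu² + δy²) = √(0.000784 + 0.116) = 0.341, so δw/w = 0.0420.
Q is then a monomial in w, b, p:
δQ/Q = √((δw/w)² + (-2·δb/b)² + (2·δp/p)²) = √(0.00176 + 0.00187 + 0.0494) = 0.230

23.0%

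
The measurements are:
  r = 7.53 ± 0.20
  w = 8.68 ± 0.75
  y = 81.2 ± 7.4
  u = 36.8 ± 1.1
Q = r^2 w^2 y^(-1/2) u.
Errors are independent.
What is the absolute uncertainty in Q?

3290

Relative error in a monomial: (δQ/Q)² = Σ (nᵢ · δxᵢ/xᵢ)².
  (2·δr/r)² = (2×0.0266)² = 0.00282;  (2·δw/w)² = (2×0.0864)² = 0.0299;  (−½·δy/y)² = (-0.5×0.0911)² = 0.00208;  (1·δu/u)² = (1×0.0299)² = 0.000893
δQ/Q = √(0.0357) = 0.189
Q = 17400, so δQ = 0.189 × 17400 = 3290.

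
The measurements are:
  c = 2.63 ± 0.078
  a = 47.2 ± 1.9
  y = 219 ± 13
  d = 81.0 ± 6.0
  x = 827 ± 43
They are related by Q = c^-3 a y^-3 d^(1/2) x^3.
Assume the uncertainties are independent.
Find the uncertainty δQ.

Products/powers → add relative errors in quadrature, weighted by exponent:
  (-3·δc/c)² = (-3×0.0297)² = 0.00792;  (1·δa/a)² = (1×0.0403)² = 0.00162;  (-3·δy/y)² = (-3×0.0594)² = 0.0317;  (½·δd/d)² = (0.5×0.0741)² = 0.00137;  (3·δx/x)² = (3×0.0520)² = 0.0243
δQ/Q = √(0.0670) = 0.259
Q = 1260, so δQ = 0.259 × 1260 = 325.

325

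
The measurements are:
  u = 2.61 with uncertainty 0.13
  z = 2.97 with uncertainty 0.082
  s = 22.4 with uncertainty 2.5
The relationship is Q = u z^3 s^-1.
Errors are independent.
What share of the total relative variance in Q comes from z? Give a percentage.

(δQ/Q)² = (1·δu/u)² + (3·δz/z)² + (-1·δs/s)²
  u term: (1×0.0498)² = 0.00248
  z term: (3×0.0276)² = 0.00686
  s term: (-1×0.112)² = 0.0125
Total = 0.0218. Share from z = 0.00686/0.0218 = 0.315.

31.5%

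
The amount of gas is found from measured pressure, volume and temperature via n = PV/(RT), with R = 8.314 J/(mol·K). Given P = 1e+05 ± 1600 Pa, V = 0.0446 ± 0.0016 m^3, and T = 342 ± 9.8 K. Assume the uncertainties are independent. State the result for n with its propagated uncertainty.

1.57 ± 0.0763 mol

Each factor contributes (exponent × relative error)² to (δn/n)²:
  (1·δP/P)² = (1×0.0160)² = 0.000256;  (1·δV/V)² = (1×0.0359)² = 0.00129;  (-1·δT/T)² = (-1×0.0287)² = 0.000821
δn/n = √(0.00236) = 0.0486
n = 1.57 mol, so δn = 0.0486 × 1.57 = 0.0763 mol.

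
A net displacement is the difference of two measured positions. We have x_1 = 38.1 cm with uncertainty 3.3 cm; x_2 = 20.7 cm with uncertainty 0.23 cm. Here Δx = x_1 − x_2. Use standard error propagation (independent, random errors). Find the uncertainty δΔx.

Absolute uncertainties add in quadrature for a linear combination:
  (δx_1)² = 10.9;  (δx_2)² = 0.0529
δΔx = √(10.9) = 3.31 cm

3.31 cm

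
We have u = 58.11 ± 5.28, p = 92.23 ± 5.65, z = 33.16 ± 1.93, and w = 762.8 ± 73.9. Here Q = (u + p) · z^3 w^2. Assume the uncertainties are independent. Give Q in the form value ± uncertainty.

(3.190 ± 0.848) × 10^12

Let h = u + p = 150.3. δh = √(δu² + δp²) = √(27.9 + 31.9) = 7.73, so δh/h = 0.0514.
Q is then a monomial in h, z, w:
δQ/Q = √((δh/h)² + (3·δz/z)² + (2·δw/w)²) = √(0.00265 + 0.0305 + 0.0375) = 0.266
Q = 3.19e+12, so δQ = 0.266 × 3.19e+12 = 8.48e+11.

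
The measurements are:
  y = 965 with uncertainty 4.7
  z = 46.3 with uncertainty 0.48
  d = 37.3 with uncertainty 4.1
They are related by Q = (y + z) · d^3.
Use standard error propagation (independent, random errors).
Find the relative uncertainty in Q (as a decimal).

0.330

Let u = y + z = 1010. δu = √(δy² + δz²) = √(22.1 + 0.230) = 4.72, so δu/u = 0.00467.
Q is then a monomial in u, d:
δQ/Q = √((δu/u)² + (3·δd/d)²) = √(2.18e-05 + 0.109) = 0.330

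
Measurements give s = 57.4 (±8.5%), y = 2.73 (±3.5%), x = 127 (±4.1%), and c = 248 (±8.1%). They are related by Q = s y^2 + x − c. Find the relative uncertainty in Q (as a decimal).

0.168

Let p = s·y^2 = 428. δp/p = √((1·δs/s)² + (2·δy/y)²) = √(0.00723 + 0.00490) = 0.110, so δp = 47.1.
Q = p + x − c: δQ = √(δp² + δx² + δc²) = √(2220 + 27.1 + 404) = 51.5
Q = 307, so δQ/Q = 51.5/307 = 0.168.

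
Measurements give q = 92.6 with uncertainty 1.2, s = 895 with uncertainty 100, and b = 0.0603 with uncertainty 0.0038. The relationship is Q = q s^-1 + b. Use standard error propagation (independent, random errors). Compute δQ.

Let p = q·s^-1 = 0.103. δp/p = √((1·δq/q)² + (-1·δs/s)²) = √(0.000168 + 0.0125) = 0.112, so δp = 0.0116.
Q = p + b: δQ = √(δp² + δb²) = √(0.000135 + 1.44e-05) = 0.0122

0.0122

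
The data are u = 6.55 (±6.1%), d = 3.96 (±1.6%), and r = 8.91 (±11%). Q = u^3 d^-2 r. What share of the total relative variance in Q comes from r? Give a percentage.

26.0%

(δQ/Q)² = (3·δu/u)² + (-2·δd/d)² + (1·δr/r)²
  u term: (3×0.0610)² = 0.0335
  d term: (-2×0.0160)² = 0.00102
  r term: (1×0.110)² = 0.0121
Total = 0.0466. Share from r = 0.0121/0.0466 = 0.260.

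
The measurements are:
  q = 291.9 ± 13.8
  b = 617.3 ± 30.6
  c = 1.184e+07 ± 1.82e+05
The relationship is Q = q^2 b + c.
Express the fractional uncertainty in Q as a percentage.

8.72%

Let p = q^2·b = 5.26e+07. δp/p = √((2·δq/q)² + (1·δb/b)²) = √(0.00894 + 0.00246) = 0.107, so δp = 5.62e+06.
Q = p + c: δQ = √(δp² + δc²) = √(3.15e+13 + 3.31e+10) = 5.62e+06
Q = 6.444e+07, so δQ/Q = 5.62e+06/6.444e+07 = 0.0872.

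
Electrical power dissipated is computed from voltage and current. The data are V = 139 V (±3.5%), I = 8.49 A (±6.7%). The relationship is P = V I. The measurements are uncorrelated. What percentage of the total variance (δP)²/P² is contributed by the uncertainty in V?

(δP/P)² = (1·δV/V)² + (1·δI/I)²
  V term: (1×0.0350)² = 0.00123
  I term: (1×0.0670)² = 0.00449
Total = 0.00571. Share from V = 0.00123/0.00571 = 0.214.

21.4%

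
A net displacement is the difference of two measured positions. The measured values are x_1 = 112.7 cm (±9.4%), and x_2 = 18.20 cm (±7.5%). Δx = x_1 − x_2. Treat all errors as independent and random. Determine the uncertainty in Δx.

Δx is a linear combination, so absolute uncertainties add in quadrature:
  (δx_1)² = 112;  (δx_2)² = 1.86
δΔx = √(114) = 10.7 cm

10.7 cm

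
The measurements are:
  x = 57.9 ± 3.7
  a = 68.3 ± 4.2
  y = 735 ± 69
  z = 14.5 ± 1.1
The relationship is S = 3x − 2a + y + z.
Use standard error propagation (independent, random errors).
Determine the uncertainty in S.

Absolute uncertainties add in quadrature for a linear combination:
  (3·δx)² = 123;  (2·δa)² = 70.6;  (δy)² = 4760;  (δz)² = 1.21
δS = √(4960) = 70.4

70.4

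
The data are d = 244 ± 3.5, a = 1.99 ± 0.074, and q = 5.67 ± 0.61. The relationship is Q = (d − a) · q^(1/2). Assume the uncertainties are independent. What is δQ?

Let u = d − a = 242. δu = √(δd² + δa²) = √(12.2 + 0.00548) = 3.50, so δu/u = 0.0145.
Q is then a monomial in u, q:
δQ/Q = √((δu/u)² + (½·δq/q)²) = √(0.000209 + 0.00289) = 0.0557
Q = 576, so δQ = 0.0557 × 576 = 32.1.

32.1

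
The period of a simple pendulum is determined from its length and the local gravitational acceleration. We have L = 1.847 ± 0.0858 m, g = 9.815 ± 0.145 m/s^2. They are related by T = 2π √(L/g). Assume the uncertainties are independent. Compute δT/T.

0.0244

Each factor contributes (exponent × relative error)² to (δT/T)²:
  (½·δL/L)² = (0.5×0.0465)² = 0.000539;  (−½·δg/g)² = (-0.5×0.0148)² = 5.46e-05
δT/T = √(0.000594) = 0.0244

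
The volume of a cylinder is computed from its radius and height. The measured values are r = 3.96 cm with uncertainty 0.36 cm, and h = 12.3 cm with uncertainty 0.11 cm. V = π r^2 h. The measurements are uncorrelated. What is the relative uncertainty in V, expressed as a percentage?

18.2%

V is a product of powers, so relative uncertainties combine in quadrature:
  (2·δr/r)² = (2×0.0909)² = 0.0331;  (1·δh/h)² = (1×0.00894)² = 8e-05
δV/V = √(0.0331) = 0.182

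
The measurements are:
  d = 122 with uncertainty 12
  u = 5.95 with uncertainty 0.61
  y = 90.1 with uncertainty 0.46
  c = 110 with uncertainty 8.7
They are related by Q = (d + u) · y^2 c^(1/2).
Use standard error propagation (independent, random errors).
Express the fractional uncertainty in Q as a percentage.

Let w = d + u = 128. δw = √(δd² + δu²) = √(144 + 0.372) = 12.0, so δw/w = 0.0939.
Q is then a monomial in w, y, c:
δQ/Q = √((δw/w)² + (2·δy/y)² + (½·δc/c)²) = √(0.00882 + 0.000104 + 0.00156) = 0.102

10.2%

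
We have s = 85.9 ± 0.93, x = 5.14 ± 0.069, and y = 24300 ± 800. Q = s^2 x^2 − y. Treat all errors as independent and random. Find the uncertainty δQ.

6770

Let p = s^2·x^2 = 1.95e+05. δp/p = √((2·δs/s)² + (2·δx/x)²) = √(0.000469 + 0.000721) = 0.0345, so δp = 6720.
Q = p − y: δQ = √(δp² + δy²) = √(4.52e+07 + 6.4e+05) = 6770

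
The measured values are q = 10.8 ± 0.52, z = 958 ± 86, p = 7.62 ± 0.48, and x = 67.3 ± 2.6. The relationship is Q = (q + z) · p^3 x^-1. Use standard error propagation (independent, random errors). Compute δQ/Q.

Let u = q + z = 969. δu = √(δq² + δz²) = √(0.270 + 7400) = 86.0, so δu/u = 0.0888.
Q is then a monomial in u, p, x:
δQ/Q = √((δu/u)² + (3·δp/p)² + (-1·δx/x)²) = √(0.00788 + 0.0357 + 0.00149) = 0.212

0.212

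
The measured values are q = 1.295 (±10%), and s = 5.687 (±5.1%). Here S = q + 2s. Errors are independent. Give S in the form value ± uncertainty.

Sums and differences: (δS)² = Σ (cᵢ δxᵢ)².
  (δq)² = 0.0168;  (2·δs)² = 0.336
δS = √(0.353) = 0.594
S = 12.67.

12.67 ± 0.594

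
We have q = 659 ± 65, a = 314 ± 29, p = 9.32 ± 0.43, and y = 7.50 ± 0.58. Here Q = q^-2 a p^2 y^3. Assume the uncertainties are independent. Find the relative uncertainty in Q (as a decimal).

0.331

Since Q is a product/quotient, work with relative uncertainties:
  (-2·δq/q)² = (-2×0.0986)² = 0.0389;  (1·δa/a)² = (1×0.0924)² = 0.00853;  (2·δp/p)² = (2×0.0461)² = 0.00851;  (3·δy/y)² = (3×0.0773)² = 0.0538
δQ/Q = √(0.110) = 0.331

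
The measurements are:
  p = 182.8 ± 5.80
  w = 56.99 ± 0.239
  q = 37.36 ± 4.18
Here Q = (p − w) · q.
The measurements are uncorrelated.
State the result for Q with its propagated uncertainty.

Let u = p − w = 125.8. δu = √(δp² + δw²) = √(33.6 + 0.0571) = 5.80, so δu/u = 0.0461.
Q is then a monomial in u, q:
δQ/Q = √((δu/u)² + (1·δq/q)²) = √(0.00213 + 0.0125) = 0.121
Q = 4700, so δQ = 0.121 × 4700 = 569.

4700 ± 569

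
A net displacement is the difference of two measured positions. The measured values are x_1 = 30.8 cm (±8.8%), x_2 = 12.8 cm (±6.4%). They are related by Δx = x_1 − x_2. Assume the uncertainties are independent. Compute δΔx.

2.83 cm

Δx is a linear combination, so absolute uncertainties add in quadrature:
  (δx_1)² = 7.35;  (δx_2)² = 0.671
δΔx = √(8.02) = 2.83 cm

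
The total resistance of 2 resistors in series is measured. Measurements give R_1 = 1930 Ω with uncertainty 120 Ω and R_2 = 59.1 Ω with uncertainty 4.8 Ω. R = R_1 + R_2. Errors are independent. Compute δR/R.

0.0604

R is a linear combination, so absolute uncertainties add in quadrature:
  (δR_1)² = 14400;  (δR_2)² = 23.0
δR = √(14400) = 120 Ω
R = 1990 Ω, so δR/R = 120/1990 = 0.0604.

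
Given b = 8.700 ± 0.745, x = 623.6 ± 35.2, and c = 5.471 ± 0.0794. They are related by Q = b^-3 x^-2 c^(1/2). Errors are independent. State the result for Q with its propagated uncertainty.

(9.134 ± 2.56) × 10^-9

Products/powers → add relative errors in quadrature, weighted by exponent:
  (-3·δb/b)² = (-3×0.0856)² = 0.0660;  (-2·δx/x)² = (-2×0.0564)² = 0.0127;  (½·δc/c)² = (0.5×0.0145)² = 5.27e-05
δQ/Q = √(0.0788) = 0.281
Q = 9.134e-09, so δQ = 0.281 × 9.134e-09 = 2.56e-09.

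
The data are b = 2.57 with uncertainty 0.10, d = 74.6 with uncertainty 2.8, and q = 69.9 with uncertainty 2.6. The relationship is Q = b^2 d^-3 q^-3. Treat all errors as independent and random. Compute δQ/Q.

Q is a product of powers, so relative uncertainties combine in quadrature:
  (2·δb/b)² = (2×0.0389)² = 0.00606;  (-3·δd/d)² = (-3×0.0375)² = 0.0127;  (-3·δq/q)² = (-3×0.0372)² = 0.0125
δQ/Q = √(0.0312) = 0.177

0.177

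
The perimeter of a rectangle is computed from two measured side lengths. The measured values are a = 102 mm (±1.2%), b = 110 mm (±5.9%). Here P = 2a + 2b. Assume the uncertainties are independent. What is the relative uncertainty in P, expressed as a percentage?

Sums and differences: (δP)² = Σ (cᵢ δxᵢ)².
  (2·δa)² = 5.99;  (2·δb)² = 168
δP = √(174) = 13.2 mm
P = 424 mm, so δP/P = 13.2/424 = 0.0312.

3.12%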